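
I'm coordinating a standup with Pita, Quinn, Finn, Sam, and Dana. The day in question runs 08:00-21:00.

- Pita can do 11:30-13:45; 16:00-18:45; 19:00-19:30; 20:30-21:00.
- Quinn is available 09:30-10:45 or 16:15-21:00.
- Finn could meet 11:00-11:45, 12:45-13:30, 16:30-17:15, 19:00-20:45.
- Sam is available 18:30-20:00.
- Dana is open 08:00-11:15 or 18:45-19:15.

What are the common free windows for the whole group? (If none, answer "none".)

19:00-19:15

Pita ∩ Quinn: 16:15-18:45, 19:00-19:30, 20:30-21:00.
Pita ∩ Quinn ∩ Finn: 16:30-17:15, 19:00-19:30, 20:30-20:45.
Pita ∩ Quinn ∩ Finn ∩ Sam: 19:00-19:30.
Pita ∩ Quinn ∩ Finn ∩ Sam ∩ Dana: 19:00-19:15.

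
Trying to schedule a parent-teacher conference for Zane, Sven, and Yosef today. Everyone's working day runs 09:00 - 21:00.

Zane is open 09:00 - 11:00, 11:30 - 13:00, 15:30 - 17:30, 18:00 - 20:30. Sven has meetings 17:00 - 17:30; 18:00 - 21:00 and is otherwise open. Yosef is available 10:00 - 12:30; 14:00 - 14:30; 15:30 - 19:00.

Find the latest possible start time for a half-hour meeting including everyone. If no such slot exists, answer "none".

16:30

Zane free: 09:00-11:00, 11:30-13:00, 15:30-17:30, 18:00-20:30.
Sven free: 09:00-17:00, 17:30-18:00 (invert busy blocks within the working day).
Yosef free: 10:00-12:30, 14:00-14:30, 15:30-19:00.
Zane ∩ Sven: 09:00-11:00, 11:30-13:00, 15:30-17:00.
Zane ∩ Sven ∩ Yosef: 10:00-11:00, 11:30-12:30, 15:30-17:00.
The last common window of at least 30 minutes is 15:30-17:00; a 30-minute meeting can start as late as 16:30 and still end by 17:00.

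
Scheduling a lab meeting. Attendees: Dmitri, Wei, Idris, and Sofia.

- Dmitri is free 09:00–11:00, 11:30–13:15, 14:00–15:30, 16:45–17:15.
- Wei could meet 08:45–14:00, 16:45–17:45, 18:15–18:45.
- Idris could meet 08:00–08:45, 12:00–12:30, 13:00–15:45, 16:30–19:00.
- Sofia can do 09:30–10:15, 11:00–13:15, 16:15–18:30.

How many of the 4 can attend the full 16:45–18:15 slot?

2

Idris and Sofia can make the full 16:45-18:15 slot — that's 2.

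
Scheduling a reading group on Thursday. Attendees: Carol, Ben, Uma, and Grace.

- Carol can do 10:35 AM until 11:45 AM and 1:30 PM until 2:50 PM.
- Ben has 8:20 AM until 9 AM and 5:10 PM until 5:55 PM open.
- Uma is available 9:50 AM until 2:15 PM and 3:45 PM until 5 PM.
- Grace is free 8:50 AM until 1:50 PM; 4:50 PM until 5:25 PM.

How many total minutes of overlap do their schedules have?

Carol ∩ Ben: ∅.
Carol ∩ Ben ∩ Uma: ∅.
Carol ∩ Ben ∩ Uma ∩ Grace: ∅.
There is no time when everyone is free.
There is no common window, so the total is 0 minutes.

0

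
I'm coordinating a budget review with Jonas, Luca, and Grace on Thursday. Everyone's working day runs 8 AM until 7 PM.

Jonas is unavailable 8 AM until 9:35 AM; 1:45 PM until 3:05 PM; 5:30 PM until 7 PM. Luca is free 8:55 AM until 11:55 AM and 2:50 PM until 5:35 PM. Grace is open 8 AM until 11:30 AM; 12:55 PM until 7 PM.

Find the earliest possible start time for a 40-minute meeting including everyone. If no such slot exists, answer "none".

09:35

Jonas free: 09:35-13:45, 15:05-17:30 (invert busy blocks within the working day).
Luca free: 08:55-11:55, 14:50-17:35.
Grace free: 08:00-11:30, 12:55-19:00.
Jonas ∩ Luca: 09:35-11:55, 15:05-17:30.
Jonas ∩ Luca ∩ Grace: 09:35-11:30, 15:05-17:30.
The first common window of at least 40 minutes is 09:35-11:30, so the earliest start is 09:35.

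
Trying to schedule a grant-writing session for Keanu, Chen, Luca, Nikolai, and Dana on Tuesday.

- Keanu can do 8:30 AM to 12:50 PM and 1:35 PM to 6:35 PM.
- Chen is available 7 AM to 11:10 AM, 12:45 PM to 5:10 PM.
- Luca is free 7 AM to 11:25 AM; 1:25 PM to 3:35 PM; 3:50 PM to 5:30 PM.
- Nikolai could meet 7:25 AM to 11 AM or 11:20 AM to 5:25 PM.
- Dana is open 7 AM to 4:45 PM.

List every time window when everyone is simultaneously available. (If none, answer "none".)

Keanu ∩ Chen: 08:30-11:10, 12:45-12:50, 13:35-17:10.
Keanu ∩ Chen ∩ Luca: 08:30-11:10, 13:35-15:35, 15:50-17:10.
Keanu ∩ Chen ∩ Luca ∩ Nikolai: 08:30-11:00, 13:35-15:35, 15:50-17:10.
Keanu ∩ Chen ∩ Luca ∩ Nikolai ∩ Dana: 08:30-11:00, 13:35-15:35, 15:50-16:45.

08:30-11:00, 13:35-15:35, 15:50-16:45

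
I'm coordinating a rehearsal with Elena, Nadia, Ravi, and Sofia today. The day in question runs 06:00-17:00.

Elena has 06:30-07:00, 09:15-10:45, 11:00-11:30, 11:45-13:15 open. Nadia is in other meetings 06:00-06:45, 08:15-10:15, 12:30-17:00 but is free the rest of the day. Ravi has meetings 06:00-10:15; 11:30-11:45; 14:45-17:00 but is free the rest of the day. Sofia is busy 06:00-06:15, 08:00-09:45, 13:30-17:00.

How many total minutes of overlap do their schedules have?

Elena free: 06:30-07:00, 09:15-10:45, 11:00-11:30, 11:45-13:15.
Nadia free: 06:45-08:15, 10:15-12:30 (invert busy blocks within the working day).
Ravi free: 10:15-11:30, 11:45-14:45 (invert busy blocks within the working day).
Sofia free: 06:15-08:00, 09:45-13:30 (invert busy blocks within the working day).
Elena ∩ Nadia: 06:45-07:00, 10:15-10:45, 11:00-11:30, 11:45-12:30.
Elena ∩ Nadia ∩ Ravi: 10:15-10:45, 11:00-11:30, 11:45-12:30.
Elena ∩ Nadia ∩ Ravi ∩ Sofia: 10:15-10:45, 11:00-11:30, 11:45-12:30.
Those are the intersection windows.
Summing the common windows: 30 + 30 + 45 = 105 minutes.

105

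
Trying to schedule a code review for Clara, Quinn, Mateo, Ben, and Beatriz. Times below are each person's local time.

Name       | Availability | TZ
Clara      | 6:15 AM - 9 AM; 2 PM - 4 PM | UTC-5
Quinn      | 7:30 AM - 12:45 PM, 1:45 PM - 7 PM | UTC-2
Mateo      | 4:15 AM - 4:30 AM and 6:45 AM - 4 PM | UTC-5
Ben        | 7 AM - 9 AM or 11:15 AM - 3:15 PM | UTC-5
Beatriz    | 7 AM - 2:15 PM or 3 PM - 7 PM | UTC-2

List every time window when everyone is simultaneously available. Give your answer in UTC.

12:00-14:00, 19:00-20:15

Clara in UTC: 11:15-14:00, 19:00-21:00 (add 5h to convert from UTC-5).
Quinn in UTC: 09:30-14:45, 15:45-21:00 (add 2h to convert from UTC-2).
Mateo in UTC: 09:15-09:30, 11:45-21:00 (add 5h to convert from UTC-5).
Ben in UTC: 12:00-14:00, 16:15-20:15 (add 5h to convert from UTC-5).
Beatriz in UTC: 09:00-16:15, 17:00-21:00 (add 2h to convert from UTC-2).
Clara ∩ Quinn: 11:15-14:00, 19:00-21:00.
Clara ∩ Quinn ∩ Mateo: 11:45-14:00, 19:00-21:00.
Clara ∩ Quinn ∩ Mateo ∩ Ben: 12:00-14:00, 19:00-20:15.
Clara ∩ Quinn ∩ Mateo ∩ Ben ∩ Beatriz: 12:00-14:00, 19:00-20:15.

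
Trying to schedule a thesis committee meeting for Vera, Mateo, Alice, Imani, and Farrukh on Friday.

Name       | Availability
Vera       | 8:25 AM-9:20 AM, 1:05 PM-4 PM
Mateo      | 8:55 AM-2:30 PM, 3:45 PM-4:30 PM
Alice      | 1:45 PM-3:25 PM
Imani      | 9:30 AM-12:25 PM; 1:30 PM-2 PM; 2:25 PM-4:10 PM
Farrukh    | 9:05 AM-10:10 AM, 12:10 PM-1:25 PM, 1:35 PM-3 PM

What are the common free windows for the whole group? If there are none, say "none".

13:45-14:00, 14:25-14:30

Vera ∩ Mateo: 08:55-09:20, 13:05-14:30, 15:45-16:00.
Vera ∩ Mateo ∩ Alice: 13:45-14:30.
Vera ∩ Mateo ∩ Alice ∩ Imani: 13:45-14:00, 14:25-14:30.
Vera ∩ Mateo ∩ Alice ∩ Imani ∩ Farrukh: 13:45-14:00, 14:25-14:30.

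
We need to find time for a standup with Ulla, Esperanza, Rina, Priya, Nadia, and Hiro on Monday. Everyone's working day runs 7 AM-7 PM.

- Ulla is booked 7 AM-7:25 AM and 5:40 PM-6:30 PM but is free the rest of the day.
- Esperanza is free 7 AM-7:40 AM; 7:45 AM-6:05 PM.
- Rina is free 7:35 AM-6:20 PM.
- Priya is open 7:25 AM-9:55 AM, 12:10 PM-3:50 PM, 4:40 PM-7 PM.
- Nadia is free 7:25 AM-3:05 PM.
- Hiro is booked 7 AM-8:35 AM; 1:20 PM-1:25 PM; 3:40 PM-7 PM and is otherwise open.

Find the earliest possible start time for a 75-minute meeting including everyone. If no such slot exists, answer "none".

08:35

Ulla free: 07:25-17:40, 18:30-19:00 (invert busy blocks within the working day).
Esperanza free: 07:00-07:40, 07:45-18:05.
Rina free: 07:35-18:20.
Priya free: 07:25-09:55, 12:10-15:50, 16:40-19:00.
Nadia free: 07:25-15:05.
Hiro free: 08:35-13:20, 13:25-15:40 (invert busy blocks within the working day).
Ulla ∩ Esperanza: 07:25-07:40, 07:45-17:40.
Ulla ∩ Esperanza ∩ Rina: 07:35-07:40, 07:45-17:40.
Ulla ∩ Esperanza ∩ Rina ∩ Priya: 07:35-07:40, 07:45-09:55, 12:10-15:50, 16:40-17:40.
Ulla ∩ Esperanza ∩ Rina ∩ Priya ∩ Nadia: 07:35-07:40, 07:45-09:55, 12:10-15:05.
Ulla ∩ Esperanza ∩ Rina ∩ Priya ∩ Nadia ∩ Hiro: 08:35-09:55, 12:10-13:20, 13:25-15:05.
So the common availability across everyone is 08:35-09:55, 12:10-13:20, 13:25-15:05.
The first common window of at least 75 minutes is 08:35-09:55, so the earliest start is 08:35.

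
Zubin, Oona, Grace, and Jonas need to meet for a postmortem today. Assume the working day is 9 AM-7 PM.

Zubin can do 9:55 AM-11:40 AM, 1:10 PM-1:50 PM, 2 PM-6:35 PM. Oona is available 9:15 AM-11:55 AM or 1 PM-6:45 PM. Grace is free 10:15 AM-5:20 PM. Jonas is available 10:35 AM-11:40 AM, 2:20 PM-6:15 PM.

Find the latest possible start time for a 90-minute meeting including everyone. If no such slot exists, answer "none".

Zubin ∩ Oona: 09:55-11:40, 13:10-13:50, 14:00-18:35.
Zubin ∩ Oona ∩ Grace: 10:15-11:40, 13:10-13:50, 14:00-17:20.
Zubin ∩ Oona ∩ Grace ∩ Jonas: 10:35-11:40, 14:20-17:20.
The last common window of at least 90 minutes is 14:20-17:20; a 90-minute meeting can start as late as 15:50 and still end by 17:20.

15:50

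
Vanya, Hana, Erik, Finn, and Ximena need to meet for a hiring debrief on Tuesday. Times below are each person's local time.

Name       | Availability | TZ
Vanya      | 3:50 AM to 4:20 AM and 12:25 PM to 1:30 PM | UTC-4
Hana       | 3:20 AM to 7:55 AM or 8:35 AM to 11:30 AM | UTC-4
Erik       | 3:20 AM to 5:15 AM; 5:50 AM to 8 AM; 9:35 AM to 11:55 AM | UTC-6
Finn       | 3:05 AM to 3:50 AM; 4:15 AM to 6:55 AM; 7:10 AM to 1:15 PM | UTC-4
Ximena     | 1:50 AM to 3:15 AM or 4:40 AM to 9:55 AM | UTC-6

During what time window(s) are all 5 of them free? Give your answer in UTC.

Vanya in UTC: 07:50-08:20, 16:25-17:30 (add 4h to convert from UTC-4).
Hana in UTC: 07:20-11:55, 12:35-15:30 (add 4h to convert from UTC-4).
Erik in UTC: 09:20-11:15, 11:50-14:00, 15:35-17:55 (add 6h to convert from UTC-6).
Finn in UTC: 07:05-07:50, 08:15-10:55, 11:10-17:15 (add 4h to convert from UTC-4).
Ximena in UTC: 07:50-09:15, 10:40-15:55 (add 6h to convert from UTC-6).
Vanya ∩ Hana: 07:50-08:20.
Vanya ∩ Hana ∩ Erik: ∅.
Vanya ∩ Hana ∩ Erik ∩ Finn: ∅.
Vanya ∩ Hana ∩ Erik ∩ Finn ∩ Ximena: ∅.
There is no time when everyone is free.

none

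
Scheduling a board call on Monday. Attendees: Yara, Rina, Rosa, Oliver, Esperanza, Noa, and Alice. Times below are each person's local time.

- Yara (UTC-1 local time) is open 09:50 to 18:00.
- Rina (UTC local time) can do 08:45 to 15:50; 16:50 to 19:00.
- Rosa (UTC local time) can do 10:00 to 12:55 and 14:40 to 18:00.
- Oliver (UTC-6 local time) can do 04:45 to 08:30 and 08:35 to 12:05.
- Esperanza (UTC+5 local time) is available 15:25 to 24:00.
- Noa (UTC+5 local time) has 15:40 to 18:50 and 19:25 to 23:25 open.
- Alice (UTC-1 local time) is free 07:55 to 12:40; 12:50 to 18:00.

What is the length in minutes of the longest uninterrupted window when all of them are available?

125

Yara in UTC: 10:50-19:00 (add 1h to convert from UTC-1).
Rina in UTC: 08:45-15:50, 16:50-19:00.
Rosa in UTC: 10:00-12:55, 14:40-18:00.
Oliver in UTC: 10:45-14:30, 14:35-18:05 (add 6h to convert from UTC-6).
Esperanza in UTC: 10:25-19:00 (subtract 5h to convert from UTC+5).
Noa in UTC: 10:40-13:50, 14:25-18:25 (subtract 5h to convert from UTC+5).
Alice in UTC: 08:55-13:40, 13:50-19:00 (add 1h to convert from UTC-1).
Yara ∩ Rina: 10:50-15:50, 16:50-19:00.
Yara ∩ Rina ∩ Rosa: 10:50-12:55, 14:40-15:50, 16:50-18:00.
Yara ∩ Rina ∩ Rosa ∩ Oliver: 10:50-12:55, 14:40-15:50, 16:50-18:00.
Yara ∩ Rina ∩ Rosa ∩ Oliver ∩ Esperanza: 10:50-12:55, 14:40-15:50, 16:50-18:00.
Yara ∩ Rina ∩ Rosa ∩ Oliver ∩ Esperanza ∩ Noa: 10:50-12:55, 14:40-15:50, 16:50-18:00.
Yara ∩ Rina ∩ Rosa ∩ Oliver ∩ Esperanza ∩ Noa ∩ Alice: 10:50-12:55, 14:40-15:50, 16:50-18:00.
The longest is 10:50-12:55 at 125 minutes.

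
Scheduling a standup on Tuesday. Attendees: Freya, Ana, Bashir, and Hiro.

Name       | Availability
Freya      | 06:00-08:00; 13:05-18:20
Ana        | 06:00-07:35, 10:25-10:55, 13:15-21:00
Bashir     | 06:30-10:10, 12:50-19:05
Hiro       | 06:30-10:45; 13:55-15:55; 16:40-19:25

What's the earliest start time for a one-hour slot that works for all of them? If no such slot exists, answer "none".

Freya ∩ Ana: 06:00-07:35, 13:15-18:20.
Freya ∩ Ana ∩ Bashir: 06:30-07:35, 13:15-18:20.
Freya ∩ Ana ∩ Bashir ∩ Hiro: 06:30-07:35, 13:55-15:55, 16:40-18:20.
The first common window of at least 60 minutes is 06:30-07:35, so the earliest start is 06:30.

06:30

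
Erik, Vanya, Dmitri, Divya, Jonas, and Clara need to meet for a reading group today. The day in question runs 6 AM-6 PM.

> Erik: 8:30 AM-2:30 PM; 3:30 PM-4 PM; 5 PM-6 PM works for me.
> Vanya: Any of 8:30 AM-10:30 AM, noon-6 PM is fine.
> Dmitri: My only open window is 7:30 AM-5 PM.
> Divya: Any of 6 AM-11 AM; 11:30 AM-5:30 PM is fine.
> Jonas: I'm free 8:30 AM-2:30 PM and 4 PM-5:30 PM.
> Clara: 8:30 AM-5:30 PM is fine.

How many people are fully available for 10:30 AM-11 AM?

Erik, Dmitri, Divya, Jonas, and Clara can make the full 10:30-11:00 slot — that's 5.

5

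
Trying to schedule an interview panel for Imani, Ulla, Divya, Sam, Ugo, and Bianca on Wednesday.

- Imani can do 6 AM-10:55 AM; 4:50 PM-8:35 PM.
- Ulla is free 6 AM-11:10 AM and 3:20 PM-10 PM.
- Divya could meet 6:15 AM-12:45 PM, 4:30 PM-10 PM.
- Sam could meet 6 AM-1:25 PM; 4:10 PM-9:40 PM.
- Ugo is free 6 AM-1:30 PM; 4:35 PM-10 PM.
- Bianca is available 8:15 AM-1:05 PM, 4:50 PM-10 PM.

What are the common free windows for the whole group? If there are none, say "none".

Imani ∩ Ulla: 06:00-10:55, 16:50-20:35.
Imani ∩ Ulla ∩ Divya: 06:15-10:55, 16:50-20:35.
Imani ∩ Ulla ∩ Divya ∩ Sam: 06:15-10:55, 16:50-20:35.
Imani ∩ Ulla ∩ Divya ∩ Sam ∩ Ugo: 06:15-10:55, 16:50-20:35.
Imani ∩ Ulla ∩ Divya ∩ Sam ∩ Ugo ∩ Bianca: 08:15-10:55, 16:50-20:35.
Those are the intersection windows.

08:15-10:55, 16:50-20:35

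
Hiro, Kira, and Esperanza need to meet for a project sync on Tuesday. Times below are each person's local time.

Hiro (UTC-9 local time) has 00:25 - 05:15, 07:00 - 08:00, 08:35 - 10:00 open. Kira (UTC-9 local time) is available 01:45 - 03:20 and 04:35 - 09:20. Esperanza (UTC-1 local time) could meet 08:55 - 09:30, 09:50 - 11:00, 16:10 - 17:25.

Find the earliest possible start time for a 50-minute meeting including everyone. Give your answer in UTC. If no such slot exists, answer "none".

Hiro in UTC: 09:25-14:15, 16:00-17:00, 17:35-19:00 (add 9h to convert from UTC-9).
Kira in UTC: 10:45-12:20, 13:35-18:20 (add 9h to convert from UTC-9).
Esperanza in UTC: 09:55-10:30, 10:50-12:00, 17:10-18:25 (add 1h to convert from UTC-1).
Hiro ∩ Kira: 10:45-12:20, 13:35-14:15, 16:00-17:00, 17:35-18:20.
Hiro ∩ Kira ∩ Esperanza: 10:50-12:00, 17:35-18:20.
The first common window of at least 50 minutes is 10:50-12:00, so the earliest start is 10:50.

10:50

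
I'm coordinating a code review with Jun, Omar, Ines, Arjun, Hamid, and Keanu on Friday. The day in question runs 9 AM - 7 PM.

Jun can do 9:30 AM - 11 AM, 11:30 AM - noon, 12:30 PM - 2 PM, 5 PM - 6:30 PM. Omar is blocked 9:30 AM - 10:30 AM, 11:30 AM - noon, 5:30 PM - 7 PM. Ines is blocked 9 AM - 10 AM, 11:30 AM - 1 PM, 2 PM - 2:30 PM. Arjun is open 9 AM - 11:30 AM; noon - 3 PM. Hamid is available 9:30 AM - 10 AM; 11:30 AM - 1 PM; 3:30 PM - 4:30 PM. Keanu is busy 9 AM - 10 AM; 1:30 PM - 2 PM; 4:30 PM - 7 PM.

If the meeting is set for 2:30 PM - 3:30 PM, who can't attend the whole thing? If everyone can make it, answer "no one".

Arjun, Hamid, Jun

Jun free: 09:30-11:00, 11:30-12:00, 12:30-14:00, 17:00-18:30.
Omar free: 09:00-09:30, 10:30-11:30, 12:00-17:30 (invert busy blocks within the working day).
Ines free: 10:00-11:30, 13:00-14:00, 14:30-19:00 (invert busy blocks within the working day).
Arjun free: 09:00-11:30, 12:00-15:00.
Hamid free: 09:30-10:00, 11:30-13:00, 15:30-16:30.
Keanu free: 10:00-13:30, 14:00-16:30 (invert busy blocks within the working day).
Jun: not fully free for 14:30-15:30. Omar: free for 14:30-15:30. Ines: free for 14:30-15:30. Arjun: not fully free for 14:30-15:30. Hamid: not fully free for 14:30-15:30. Keanu: free for 14:30-15:30.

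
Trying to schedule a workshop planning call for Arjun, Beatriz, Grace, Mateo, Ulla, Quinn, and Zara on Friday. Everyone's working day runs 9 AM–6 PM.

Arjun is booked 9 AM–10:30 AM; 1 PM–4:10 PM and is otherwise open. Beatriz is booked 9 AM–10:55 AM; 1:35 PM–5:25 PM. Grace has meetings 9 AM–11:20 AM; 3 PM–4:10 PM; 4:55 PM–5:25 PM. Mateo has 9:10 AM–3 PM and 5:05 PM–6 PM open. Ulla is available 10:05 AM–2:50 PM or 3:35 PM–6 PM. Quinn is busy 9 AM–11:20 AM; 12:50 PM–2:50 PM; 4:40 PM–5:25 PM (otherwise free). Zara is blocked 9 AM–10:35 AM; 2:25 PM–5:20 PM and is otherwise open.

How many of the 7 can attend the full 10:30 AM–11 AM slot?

Arjun free: 10:30-13:00, 16:10-18:00 (invert busy blocks within the working day).
Beatriz free: 10:55-13:35, 17:25-18:00 (invert busy blocks within the working day).
Grace free: 11:20-15:00, 16:10-16:55, 17:25-18:00 (invert busy blocks within the working day).
Mateo free: 09:10-15:00, 17:05-18:00.
Ulla free: 10:05-14:50, 15:35-18:00.
Quinn free: 11:20-12:50, 14:50-16:40, 17:25-18:00 (invert busy blocks within the working day).
Zara free: 10:35-14:25, 17:20-18:00 (invert busy blocks within the working day).
Arjun, Mateo, and Ulla can make the full 10:30-11:00 slot — that's 3.

3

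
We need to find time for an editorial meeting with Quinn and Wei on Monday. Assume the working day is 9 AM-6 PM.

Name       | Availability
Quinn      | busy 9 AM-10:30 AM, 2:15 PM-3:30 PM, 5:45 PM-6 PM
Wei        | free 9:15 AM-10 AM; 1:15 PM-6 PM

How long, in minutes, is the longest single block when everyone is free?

135

Quinn free: 10:30-14:15, 15:30-17:45 (invert busy blocks within the working day).
Wei free: 09:15-10:00, 13:15-18:00.
Quinn ∩ Wei: 13:15-14:15, 15:30-17:45.
The longest is 15:30-17:45 at 135 minutes.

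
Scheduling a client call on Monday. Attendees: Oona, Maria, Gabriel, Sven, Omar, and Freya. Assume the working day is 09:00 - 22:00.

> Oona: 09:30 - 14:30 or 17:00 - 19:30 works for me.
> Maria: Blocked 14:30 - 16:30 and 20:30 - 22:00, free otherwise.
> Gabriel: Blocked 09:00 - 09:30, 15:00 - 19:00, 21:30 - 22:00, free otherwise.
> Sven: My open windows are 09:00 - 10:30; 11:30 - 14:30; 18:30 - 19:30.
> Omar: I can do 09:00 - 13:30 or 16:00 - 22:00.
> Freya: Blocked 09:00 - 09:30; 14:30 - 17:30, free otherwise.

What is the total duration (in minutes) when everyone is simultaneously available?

210

Oona free: 09:30-14:30, 17:00-19:30.
Maria free: 09:00-14:30, 16:30-20:30 (invert busy blocks within the working day).
Gabriel free: 09:30-15:00, 19:00-21:30 (invert busy blocks within the working day).
Sven free: 09:00-10:30, 11:30-14:30, 18:30-19:30.
Omar free: 09:00-13:30, 16:00-22:00.
Freya free: 09:30-14:30, 17:30-22:00 (invert busy blocks within the working day).
Oona ∩ Maria: 09:30-14:30, 17:00-19:30.
Oona ∩ Maria ∩ Gabriel: 09:30-14:30, 19:00-19:30.
Oona ∩ Maria ∩ Gabriel ∩ Sven: 09:30-10:30, 11:30-14:30, 19:00-19:30.
Oona ∩ Maria ∩ Gabriel ∩ Sven ∩ Omar: 09:30-10:30, 11:30-13:30, 19:00-19:30.
Oona ∩ Maria ∩ Gabriel ∩ Sven ∩ Omar ∩ Freya: 09:30-10:30, 11:30-13:30, 19:00-19:30.
Summing the common windows: 60 + 120 + 30 = 210 minutes.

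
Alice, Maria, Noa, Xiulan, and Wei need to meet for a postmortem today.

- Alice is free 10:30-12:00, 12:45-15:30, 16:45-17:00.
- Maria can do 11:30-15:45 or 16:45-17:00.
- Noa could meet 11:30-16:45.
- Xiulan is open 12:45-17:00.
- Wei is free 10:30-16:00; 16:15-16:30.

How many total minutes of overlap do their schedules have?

165

Alice ∩ Maria: 11:30-12:00, 12:45-15:30, 16:45-17:00.
Alice ∩ Maria ∩ Noa: 11:30-12:00, 12:45-15:30.
Alice ∩ Maria ∩ Noa ∩ Xiulan: 12:45-15:30.
Alice ∩ Maria ∩ Noa ∩ Xiulan ∩ Wei: 12:45-15:30.
So the common availability across everyone is 12:45-15:30.
That's a single block of 165 minutes.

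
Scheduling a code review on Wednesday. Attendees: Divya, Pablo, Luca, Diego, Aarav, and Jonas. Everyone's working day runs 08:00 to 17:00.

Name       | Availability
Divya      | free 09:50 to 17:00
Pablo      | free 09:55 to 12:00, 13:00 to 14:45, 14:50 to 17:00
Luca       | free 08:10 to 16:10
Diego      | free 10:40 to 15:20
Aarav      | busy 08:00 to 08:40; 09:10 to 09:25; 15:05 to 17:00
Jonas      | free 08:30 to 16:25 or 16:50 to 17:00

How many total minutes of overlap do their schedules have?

200

Divya free: 09:50-17:00.
Pablo free: 09:55-12:00, 13:00-14:45, 14:50-17:00.
Luca free: 08:10-16:10.
Diego free: 10:40-15:20.
Aarav free: 08:40-09:10, 09:25-15:05 (invert busy blocks within the working day).
Jonas free: 08:30-16:25, 16:50-17:00.
Divya ∩ Pablo: 09:55-12:00, 13:00-14:45, 14:50-17:00.
Divya ∩ Pablo ∩ Luca: 09:55-12:00, 13:00-14:45, 14:50-16:10.
Divya ∩ Pablo ∩ Luca ∩ Diego: 10:40-12:00, 13:00-14:45, 14:50-15:20.
Divya ∩ Pablo ∩ Luca ∩ Diego ∩ Aarav: 10:40-12:00, 13:00-14:45, 14:50-15:05.
Divya ∩ Pablo ∩ Luca ∩ Diego ∩ Aarav ∩ Jonas: 10:40-12:00, 13:00-14:45, 14:50-15:05.
Summing the common windows: 80 + 105 + 15 = 200 minutes.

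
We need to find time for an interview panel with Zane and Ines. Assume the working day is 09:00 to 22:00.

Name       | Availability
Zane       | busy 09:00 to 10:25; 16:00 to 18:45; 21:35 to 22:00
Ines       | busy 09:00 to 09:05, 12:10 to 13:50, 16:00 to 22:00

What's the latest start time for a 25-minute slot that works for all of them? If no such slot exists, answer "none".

Zane free: 10:25-16:00, 18:45-21:35 (invert busy blocks within the working day).
Ines free: 09:05-12:10, 13:50-16:00 (invert busy blocks within the working day).
Zane ∩ Ines: 10:25-12:10, 13:50-16:00.
Those are the intersection windows.
The last common window of at least 25 minutes is 13:50-16:00; a 25-minute meeting can start as late as 15:35 and still end by 16:00.

15:35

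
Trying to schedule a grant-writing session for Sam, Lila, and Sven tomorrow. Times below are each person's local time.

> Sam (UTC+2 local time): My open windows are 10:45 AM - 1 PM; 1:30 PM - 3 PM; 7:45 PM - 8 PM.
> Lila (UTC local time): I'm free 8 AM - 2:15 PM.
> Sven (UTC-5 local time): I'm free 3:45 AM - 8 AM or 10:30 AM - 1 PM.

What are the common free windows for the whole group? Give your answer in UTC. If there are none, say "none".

08:45-11:00, 11:30-13:00

Sam in UTC: 08:45-11:00, 11:30-13:00, 17:45-18:00 (subtract 2h to convert from UTC+2).
Lila in UTC: 08:00-14:15.
Sven in UTC: 08:45-13:00, 15:30-18:00 (add 5h to convert from UTC-5).
Sam ∩ Lila: 08:45-11:00, 11:30-13:00.
Sam ∩ Lila ∩ Sven: 08:45-11:00, 11:30-13:00.
Those are the intersection windows.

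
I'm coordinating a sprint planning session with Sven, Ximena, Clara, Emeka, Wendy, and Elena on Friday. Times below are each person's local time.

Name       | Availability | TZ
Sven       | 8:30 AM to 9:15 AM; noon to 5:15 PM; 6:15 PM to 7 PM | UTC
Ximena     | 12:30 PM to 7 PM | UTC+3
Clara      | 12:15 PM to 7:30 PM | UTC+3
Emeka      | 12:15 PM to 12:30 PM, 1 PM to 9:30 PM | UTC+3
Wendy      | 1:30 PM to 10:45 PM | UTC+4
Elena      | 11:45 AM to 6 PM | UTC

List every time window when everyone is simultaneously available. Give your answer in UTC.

Sven in UTC: 08:30-09:15, 12:00-17:15, 18:15-19:00.
Ximena in UTC: 09:30-16:00 (subtract 3h to convert from UTC+3).
Clara in UTC: 09:15-16:30 (subtract 3h to convert from UTC+3).
Emeka in UTC: 09:15-09:30, 10:00-18:30 (subtract 3h to convert from UTC+3).
Wendy in UTC: 09:30-18:45 (subtract 4h to convert from UTC+4).
Elena in UTC: 11:45-18:00.
Sven ∩ Ximena: 12:00-16:00.
Sven ∩ Ximena ∩ Clara: 12:00-16:00.
Sven ∩ Ximena ∩ Clara ∩ Emeka: 12:00-16:00.
Sven ∩ Ximena ∩ Clara ∩ Emeka ∩ Wendy: 12:00-16:00.
Sven ∩ Ximena ∩ Clara ∩ Emeka ∩ Wendy ∩ Elena: 12:00-16:00.

12:00-16:00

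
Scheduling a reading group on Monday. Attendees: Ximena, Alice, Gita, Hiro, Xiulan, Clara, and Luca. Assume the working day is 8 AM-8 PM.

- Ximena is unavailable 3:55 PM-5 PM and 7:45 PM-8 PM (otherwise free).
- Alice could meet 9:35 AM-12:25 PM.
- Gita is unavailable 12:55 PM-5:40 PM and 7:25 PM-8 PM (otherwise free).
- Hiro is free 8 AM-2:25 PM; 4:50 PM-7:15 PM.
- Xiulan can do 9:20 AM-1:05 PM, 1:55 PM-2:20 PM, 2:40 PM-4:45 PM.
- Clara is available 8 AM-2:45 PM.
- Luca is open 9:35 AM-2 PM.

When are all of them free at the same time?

Ximena free: 08:00-15:55, 17:00-19:45 (invert busy blocks within the working day).
Alice free: 09:35-12:25.
Gita free: 08:00-12:55, 17:40-19:25 (invert busy blocks within the working day).
Hiro free: 08:00-14:25, 16:50-19:15.
Xiulan free: 09:20-13:05, 13:55-14:20, 14:40-16:45.
Clara free: 08:00-14:45.
Luca free: 09:35-14:00.
Ximena ∩ Alice: 09:35-12:25.
Ximena ∩ Alice ∩ Gita: 09:35-12:25.
Ximena ∩ Alice ∩ Gita ∩ Hiro: 09:35-12:25.
Ximena ∩ Alice ∩ Gita ∩ Hiro ∩ Xiulan: 09:35-12:25.
Ximena ∩ Alice ∩ Gita ∩ Hiro ∩ Xiulan ∩ Clara: 09:35-12:25.
Ximena ∩ Alice ∩ Gita ∩ Hiro ∩ Xiulan ∩ Clara ∩ Luca: 09:35-12:25.

09:35-12:25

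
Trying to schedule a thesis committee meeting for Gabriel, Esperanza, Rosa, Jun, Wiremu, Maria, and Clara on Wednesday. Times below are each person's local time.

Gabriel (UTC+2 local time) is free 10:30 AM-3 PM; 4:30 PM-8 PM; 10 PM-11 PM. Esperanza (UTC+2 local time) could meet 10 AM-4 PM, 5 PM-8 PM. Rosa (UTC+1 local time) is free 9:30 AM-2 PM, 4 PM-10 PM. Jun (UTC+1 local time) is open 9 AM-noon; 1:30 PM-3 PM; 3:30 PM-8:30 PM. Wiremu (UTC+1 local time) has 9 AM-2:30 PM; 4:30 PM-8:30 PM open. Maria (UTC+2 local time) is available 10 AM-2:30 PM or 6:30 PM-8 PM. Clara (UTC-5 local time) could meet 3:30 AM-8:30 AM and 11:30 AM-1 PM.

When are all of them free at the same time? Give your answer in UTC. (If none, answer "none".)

08:30-11:00, 16:30-18:00

Gabriel in UTC: 08:30-13:00, 14:30-18:00, 20:00-21:00 (subtract 2h to convert from UTC+2).
Esperanza in UTC: 08:00-14:00, 15:00-18:00 (subtract 2h to convert from UTC+2).
Rosa in UTC: 08:30-13:00, 15:00-21:00 (subtract 1h to convert from UTC+1).
Jun in UTC: 08:00-11:00, 12:30-14:00, 14:30-19:30 (subtract 1h to convert from UTC+1).
Wiremu in UTC: 08:00-13:30, 15:30-19:30 (subtract 1h to convert from UTC+1).
Maria in UTC: 08:00-12:30, 16:30-18:00 (subtract 2h to convert from UTC+2).
Clara in UTC: 08:30-13:30, 16:30-18:00 (add 5h to convert from UTC-5).
Gabriel ∩ Esperanza: 08:30-13:00, 15:00-18:00.
Gabriel ∩ Esperanza ∩ Rosa: 08:30-13:00, 15:00-18:00.
Gabriel ∩ Esperanza ∩ Rosa ∩ Jun: 08:30-11:00, 12:30-13:00, 15:00-18:00.
Gabriel ∩ Esperanza ∩ Rosa ∩ Jun ∩ Wiremu: 08:30-11:00, 12:30-13:00, 15:30-18:00.
Gabriel ∩ Esperanza ∩ Rosa ∩ Jun ∩ Wiremu ∩ Maria: 08:30-11:00, 16:30-18:00.
Gabriel ∩ Esperanza ∩ Rosa ∩ Jun ∩ Wiremu ∩ Maria ∩ Clara: 08:30-11:00, 16:30-18:00.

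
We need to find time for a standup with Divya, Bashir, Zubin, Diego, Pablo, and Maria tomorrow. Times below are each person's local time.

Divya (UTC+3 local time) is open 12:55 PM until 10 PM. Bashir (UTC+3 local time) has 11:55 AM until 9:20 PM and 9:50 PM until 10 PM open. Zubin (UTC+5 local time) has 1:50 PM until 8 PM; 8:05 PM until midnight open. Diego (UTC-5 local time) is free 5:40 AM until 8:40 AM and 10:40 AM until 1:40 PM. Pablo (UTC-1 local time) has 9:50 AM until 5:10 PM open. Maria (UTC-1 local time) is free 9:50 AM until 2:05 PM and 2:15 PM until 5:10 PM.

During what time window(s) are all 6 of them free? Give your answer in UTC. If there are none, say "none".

10:50-13:40, 15:40-18:10

Divya in UTC: 09:55-19:00 (subtract 3h to convert from UTC+3).
Bashir in UTC: 08:55-18:20, 18:50-19:00 (subtract 3h to convert from UTC+3).
Zubin in UTC: 08:50-15:00, 15:05-19:00 (subtract 5h to convert from UTC+5).
Diego in UTC: 10:40-13:40, 15:40-18:40 (add 5h to convert from UTC-5).
Pablo in UTC: 10:50-18:10 (add 1h to convert from UTC-1).
Maria in UTC: 10:50-15:05, 15:15-18:10 (add 1h to convert from UTC-1).
Divya ∩ Bashir: 09:55-18:20, 18:50-19:00.
Divya ∩ Bashir ∩ Zubin: 09:55-15:00, 15:05-18:20, 18:50-19:00.
Divya ∩ Bashir ∩ Zubin ∩ Diego: 10:40-13:40, 15:40-18:20.
Divya ∩ Bashir ∩ Zubin ∩ Diego ∩ Pablo: 10:50-13:40, 15:40-18:10.
Divya ∩ Bashir ∩ Zubin ∩ Diego ∩ Pablo ∩ Maria: 10:50-13:40, 15:40-18:10.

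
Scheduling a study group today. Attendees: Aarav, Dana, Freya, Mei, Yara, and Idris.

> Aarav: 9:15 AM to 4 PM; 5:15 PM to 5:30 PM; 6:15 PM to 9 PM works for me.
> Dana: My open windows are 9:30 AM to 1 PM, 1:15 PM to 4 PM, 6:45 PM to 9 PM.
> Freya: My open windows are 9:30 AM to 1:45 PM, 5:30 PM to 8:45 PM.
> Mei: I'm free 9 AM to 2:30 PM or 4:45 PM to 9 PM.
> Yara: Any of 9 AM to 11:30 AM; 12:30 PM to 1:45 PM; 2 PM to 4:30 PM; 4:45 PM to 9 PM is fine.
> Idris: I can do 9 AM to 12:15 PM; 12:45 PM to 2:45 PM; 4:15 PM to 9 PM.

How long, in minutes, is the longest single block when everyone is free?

120

Aarav ∩ Dana: 09:30-13:00, 13:15-16:00, 18:45-21:00.
Aarav ∩ Dana ∩ Freya: 09:30-13:00, 13:15-13:45, 18:45-20:45.
Aarav ∩ Dana ∩ Freya ∩ Mei: 09:30-13:00, 13:15-13:45, 18:45-20:45.
Aarav ∩ Dana ∩ Freya ∩ Mei ∩ Yara: 09:30-11:30, 12:30-13:00, 13:15-13:45, 18:45-20:45.
Aarav ∩ Dana ∩ Freya ∩ Mei ∩ Yara ∩ Idris: 09:30-11:30, 12:45-13:00, 13:15-13:45, 18:45-20:45.
So the common availability across everyone is 09:30-11:30, 12:45-13:00, 13:15-13:45, 18:45-20:45.
The longest is 09:30-11:30 at 120 minutes.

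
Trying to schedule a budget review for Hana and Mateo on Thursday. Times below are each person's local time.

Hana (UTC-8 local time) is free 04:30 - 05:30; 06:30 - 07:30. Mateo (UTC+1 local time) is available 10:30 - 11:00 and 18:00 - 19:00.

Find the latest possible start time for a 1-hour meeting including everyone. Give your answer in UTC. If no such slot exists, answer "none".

Hana in UTC: 12:30-13:30, 14:30-15:30 (add 8h to convert from UTC-8).
Mateo in UTC: 09:30-10:00, 17:00-18:00 (subtract 1h to convert from UTC+1).
Hana ∩ Mateo: ∅.
There is no time when everyone is free.
No common window is at least 60 minutes long.

none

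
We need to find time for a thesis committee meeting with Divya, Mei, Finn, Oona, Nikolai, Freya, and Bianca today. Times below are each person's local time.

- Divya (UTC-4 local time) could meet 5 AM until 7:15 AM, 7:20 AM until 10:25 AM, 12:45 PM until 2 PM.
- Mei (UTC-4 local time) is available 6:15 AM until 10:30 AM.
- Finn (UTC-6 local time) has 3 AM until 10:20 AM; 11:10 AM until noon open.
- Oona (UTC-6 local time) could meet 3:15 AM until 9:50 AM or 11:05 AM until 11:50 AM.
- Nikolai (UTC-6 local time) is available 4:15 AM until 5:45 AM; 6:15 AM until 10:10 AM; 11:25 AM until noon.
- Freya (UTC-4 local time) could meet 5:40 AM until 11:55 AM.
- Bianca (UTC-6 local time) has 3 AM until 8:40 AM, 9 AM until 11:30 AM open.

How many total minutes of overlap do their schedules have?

Divya in UTC: 09:00-11:15, 11:20-14:25, 16:45-18:00 (add 4h to convert from UTC-4).
Mei in UTC: 10:15-14:30 (add 4h to convert from UTC-4).
Finn in UTC: 09:00-16:20, 17:10-18:00 (add 6h to convert from UTC-6).
Oona in UTC: 09:15-15:50, 17:05-17:50 (add 6h to convert from UTC-6).
Nikolai in UTC: 10:15-11:45, 12:15-16:10, 17:25-18:00 (add 6h to convert from UTC-6).
Freya in UTC: 09:40-15:55 (add 4h to convert from UTC-4).
Bianca in UTC: 09:00-14:40, 15:00-17:30 (add 6h to convert from UTC-6).
Divya ∩ Mei: 10:15-11:15, 11:20-14:25.
Divya ∩ Mei ∩ Finn: 10:15-11:15, 11:20-14:25.
Divya ∩ Mei ∩ Finn ∩ Oona: 10:15-11:15, 11:20-14:25.
Divya ∩ Mei ∩ Finn ∩ Oona ∩ Nikolai: 10:15-11:15, 11:20-11:45, 12:15-14:25.
Divya ∩ Mei ∩ Finn ∩ Oona ∩ Nikolai ∩ Freya: 10:15-11:15, 11:20-11:45, 12:15-14:25.
Divya ∩ Mei ∩ Finn ∩ Oona ∩ Nikolai ∩ Freya ∩ Bianca: 10:15-11:15, 11:20-11:45, 12:15-14:25.
So the common availability across everyone is 10:15-11:15, 11:20-11:45, 12:15-14:25.
Summing the common windows: 60 + 25 + 130 = 215 minutes.

215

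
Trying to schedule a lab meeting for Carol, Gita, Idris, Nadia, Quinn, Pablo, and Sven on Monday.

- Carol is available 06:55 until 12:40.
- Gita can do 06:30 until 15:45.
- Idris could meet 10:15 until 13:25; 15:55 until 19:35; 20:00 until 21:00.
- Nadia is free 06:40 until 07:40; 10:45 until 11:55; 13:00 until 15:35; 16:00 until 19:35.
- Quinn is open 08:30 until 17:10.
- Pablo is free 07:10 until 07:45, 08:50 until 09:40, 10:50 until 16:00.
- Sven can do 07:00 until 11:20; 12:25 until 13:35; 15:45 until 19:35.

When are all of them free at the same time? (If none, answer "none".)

10:50-11:20

Carol ∩ Gita: 06:55-12:40.
Carol ∩ Gita ∩ Idris: 10:15-12:40.
Carol ∩ Gita ∩ Idris ∩ Nadia: 10:45-11:55.
Carol ∩ Gita ∩ Idris ∩ Nadia ∩ Quinn: 10:45-11:55.
Carol ∩ Gita ∩ Idris ∩ Nadia ∩ Quinn ∩ Pablo: 10:50-11:55.
Carol ∩ Gita ∩ Idris ∩ Nadia ∩ Quinn ∩ Pablo ∩ Sven: 10:50-11:20.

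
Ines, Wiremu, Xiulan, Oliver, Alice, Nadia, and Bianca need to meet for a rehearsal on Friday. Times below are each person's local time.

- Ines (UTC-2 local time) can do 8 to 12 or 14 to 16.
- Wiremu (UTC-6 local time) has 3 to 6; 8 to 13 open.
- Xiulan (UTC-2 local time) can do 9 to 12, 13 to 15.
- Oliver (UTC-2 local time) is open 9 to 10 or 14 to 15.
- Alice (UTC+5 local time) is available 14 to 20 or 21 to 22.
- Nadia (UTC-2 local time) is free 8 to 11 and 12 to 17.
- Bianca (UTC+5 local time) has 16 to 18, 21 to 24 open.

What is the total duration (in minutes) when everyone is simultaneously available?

120

Ines in UTC: 10:00-14:00, 16:00-18:00 (add 2h to convert from UTC-2).
Wiremu in UTC: 09:00-12:00, 14:00-19:00 (add 6h to convert from UTC-6).
Xiulan in UTC: 11:00-14:00, 15:00-17:00 (add 2h to convert from UTC-2).
Oliver in UTC: 11:00-12:00, 16:00-17:00 (add 2h to convert from UTC-2).
Alice in UTC: 09:00-15:00, 16:00-17:00 (subtract 5h to convert from UTC+5).
Nadia in UTC: 10:00-13:00, 14:00-19:00 (add 2h to convert from UTC-2).
Bianca in UTC: 11:00-13:00, 16:00-19:00 (subtract 5h to convert from UTC+5).
Ines ∩ Wiremu: 10:00-12:00, 16:00-18:00.
Ines ∩ Wiremu ∩ Xiulan: 11:00-12:00, 16:00-17:00.
Ines ∩ Wiremu ∩ Xiulan ∩ Oliver: 11:00-12:00, 16:00-17:00.
Ines ∩ Wiremu ∩ Xiulan ∩ Oliver ∩ Alice: 11:00-12:00, 16:00-17:00.
Ines ∩ Wiremu ∩ Xiulan ∩ Oliver ∩ Alice ∩ Nadia: 11:00-12:00, 16:00-17:00.
Ines ∩ Wiremu ∩ Xiulan ∩ Oliver ∩ Alice ∩ Nadia ∩ Bianca: 11:00-12:00, 16:00-17:00.
Those are the intersection windows.
Summing the common windows: 60 + 60 = 120 minutes.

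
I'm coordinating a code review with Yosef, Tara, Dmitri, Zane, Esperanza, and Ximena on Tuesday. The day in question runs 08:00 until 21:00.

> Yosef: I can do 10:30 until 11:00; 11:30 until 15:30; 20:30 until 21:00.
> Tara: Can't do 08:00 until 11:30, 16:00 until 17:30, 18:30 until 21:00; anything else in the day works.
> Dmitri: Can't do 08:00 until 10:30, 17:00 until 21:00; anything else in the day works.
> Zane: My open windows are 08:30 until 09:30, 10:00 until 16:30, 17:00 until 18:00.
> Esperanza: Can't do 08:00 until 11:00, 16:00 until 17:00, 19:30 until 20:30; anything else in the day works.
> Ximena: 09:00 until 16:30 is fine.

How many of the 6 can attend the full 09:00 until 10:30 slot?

Yosef free: 10:30-11:00, 11:30-15:30, 20:30-21:00.
Tara free: 11:30-16:00, 17:30-18:30 (invert busy blocks within the working day).
Dmitri free: 10:30-17:00 (invert busy blocks within the working day).
Zane free: 08:30-09:30, 10:00-16:30, 17:00-18:00.
Esperanza free: 11:00-16:00, 17:00-19:30, 20:30-21:00 (invert busy blocks within the working day).
Ximena free: 09:00-16:30.
Ximena can make the full 09:00-10:30 slot — that's 1.

1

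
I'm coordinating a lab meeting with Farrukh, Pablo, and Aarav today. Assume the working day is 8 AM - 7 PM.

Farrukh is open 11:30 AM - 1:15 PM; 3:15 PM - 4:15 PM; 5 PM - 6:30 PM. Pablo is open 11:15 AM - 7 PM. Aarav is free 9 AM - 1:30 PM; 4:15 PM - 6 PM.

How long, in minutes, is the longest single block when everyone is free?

105

Farrukh ∩ Pablo: 11:30-13:15, 15:15-16:15, 17:00-18:30.
Farrukh ∩ Pablo ∩ Aarav: 11:30-13:15, 17:00-18:00.
The longest is 11:30-13:15 at 105 minutes.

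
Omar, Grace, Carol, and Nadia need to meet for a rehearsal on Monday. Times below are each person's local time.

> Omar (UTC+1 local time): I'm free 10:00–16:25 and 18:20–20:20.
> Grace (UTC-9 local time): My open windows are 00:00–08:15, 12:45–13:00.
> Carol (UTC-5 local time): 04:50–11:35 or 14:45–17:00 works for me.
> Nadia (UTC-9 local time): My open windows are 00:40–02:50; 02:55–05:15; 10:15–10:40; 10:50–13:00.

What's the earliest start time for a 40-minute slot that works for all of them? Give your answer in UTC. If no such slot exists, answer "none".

Omar in UTC: 09:00-15:25, 17:20-19:20 (subtract 1h to convert from UTC+1).
Grace in UTC: 09:00-17:15, 21:45-22:00 (add 9h to convert from UTC-9).
Carol in UTC: 09:50-16:35, 19:45-22:00 (add 5h to convert from UTC-5).
Nadia in UTC: 09:40-11:50, 11:55-14:15, 19:15-19:40, 19:50-22:00 (add 9h to convert from UTC-9).
Omar ∩ Grace: 09:00-15:25.
Omar ∩ Grace ∩ Carol: 09:50-15:25.
Omar ∩ Grace ∩ Carol ∩ Nadia: 09:50-11:50, 11:55-14:15.
So the common availability across everyone is 09:50-11:50, 11:55-14:15.
The first common window of at least 40 minutes is 09:50-11:50, so the earliest start is 09:50.

09:50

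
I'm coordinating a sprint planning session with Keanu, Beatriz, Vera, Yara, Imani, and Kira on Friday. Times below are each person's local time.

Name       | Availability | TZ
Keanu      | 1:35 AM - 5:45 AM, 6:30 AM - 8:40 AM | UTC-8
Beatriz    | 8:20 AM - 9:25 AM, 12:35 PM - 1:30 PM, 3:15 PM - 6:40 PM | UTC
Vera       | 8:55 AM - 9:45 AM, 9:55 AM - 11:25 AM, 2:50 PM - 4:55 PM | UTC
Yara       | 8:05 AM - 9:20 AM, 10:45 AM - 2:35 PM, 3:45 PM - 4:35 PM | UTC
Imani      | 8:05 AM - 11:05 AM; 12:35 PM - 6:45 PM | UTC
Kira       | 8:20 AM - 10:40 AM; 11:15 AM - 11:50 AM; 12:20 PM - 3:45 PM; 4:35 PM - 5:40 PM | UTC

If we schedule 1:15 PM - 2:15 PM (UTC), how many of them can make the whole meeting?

3

Keanu in UTC: 09:35-13:45, 14:30-16:40 (add 8h to convert from UTC-8).
Beatriz in UTC: 08:20-09:25, 12:35-13:30, 15:15-18:40.
Vera in UTC: 08:55-09:45, 09:55-11:25, 14:50-16:55.
Yara in UTC: 08:05-09:20, 10:45-14:35, 15:45-16:35.
Imani in UTC: 08:05-11:05, 12:35-18:45.
Kira in UTC: 08:20-10:40, 11:15-11:50, 12:20-15:45, 16:35-17:40.
Yara, Imani, and Kira can make the full 13:15-14:15 slot — that's 3.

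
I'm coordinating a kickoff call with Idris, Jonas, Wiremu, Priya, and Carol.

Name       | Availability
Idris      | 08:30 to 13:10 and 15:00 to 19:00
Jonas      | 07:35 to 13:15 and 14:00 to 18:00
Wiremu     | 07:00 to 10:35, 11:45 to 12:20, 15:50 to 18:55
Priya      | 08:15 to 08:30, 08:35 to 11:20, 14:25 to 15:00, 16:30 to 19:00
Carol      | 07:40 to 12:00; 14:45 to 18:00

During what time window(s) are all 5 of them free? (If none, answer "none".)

Idris ∩ Jonas: 08:30-13:10, 15:00-18:00.
Idris ∩ Jonas ∩ Wiremu: 08:30-10:35, 11:45-12:20, 15:50-18:00.
Idris ∩ Jonas ∩ Wiremu ∩ Priya: 08:35-10:35, 16:30-18:00.
Idris ∩ Jonas ∩ Wiremu ∩ Priya ∩ Carol: 08:35-10:35, 16:30-18:00.
So the common availability across everyone is 08:35-10:35, 16:30-18:00.

08:35-10:35, 16:30-18:00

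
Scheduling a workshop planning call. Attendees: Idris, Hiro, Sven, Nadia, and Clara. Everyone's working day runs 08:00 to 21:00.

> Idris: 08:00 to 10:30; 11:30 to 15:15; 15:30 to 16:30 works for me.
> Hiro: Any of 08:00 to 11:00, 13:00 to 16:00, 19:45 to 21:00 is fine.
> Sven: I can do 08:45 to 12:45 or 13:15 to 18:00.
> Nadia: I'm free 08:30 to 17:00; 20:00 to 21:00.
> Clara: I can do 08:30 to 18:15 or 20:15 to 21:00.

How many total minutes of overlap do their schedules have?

255

Idris ∩ Hiro: 08:00-10:30, 13:00-15:15, 15:30-16:00.
Idris ∩ Hiro ∩ Sven: 08:45-10:30, 13:15-15:15, 15:30-16:00.
Idris ∩ Hiro ∩ Sven ∩ Nadia: 08:45-10:30, 13:15-15:15, 15:30-16:00.
Idris ∩ Hiro ∩ Sven ∩ Nadia ∩ Clara: 08:45-10:30, 13:15-15:15, 15:30-16:00.
So the common availability across everyone is 08:45-10:30, 13:15-15:15, 15:30-16:00.
Summing the common windows: 105 + 120 + 30 = 255 minutes.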